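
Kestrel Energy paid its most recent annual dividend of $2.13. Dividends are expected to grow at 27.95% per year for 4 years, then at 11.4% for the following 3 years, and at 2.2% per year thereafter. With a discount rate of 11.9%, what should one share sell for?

Three-stage DDM. Project D₁…D_7; terminal Gordon value at t=7 with g = 0.022; discount at r = 0.119.
D_1 = 2.7253
D_2 = 3.4871
D_3 = 4.4617
D_4 = 5.7087
D_5 = 6.3595
D_6 = 7.0845
D_7 = 7.8922
TV_7 = 8.0658/(0.119−0.022) = 83.1525
P₀ = Σ Dₜ/(1+r)ᵗ + TV_7/(1+r)^7 = 60.7212

$60.72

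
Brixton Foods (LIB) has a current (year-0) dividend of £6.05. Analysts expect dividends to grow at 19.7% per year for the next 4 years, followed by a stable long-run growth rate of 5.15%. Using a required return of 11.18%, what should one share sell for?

Two-stage DDM. Project D₁…D_4 at 0.197, terminal growth 0.0515, discount at r = 0.1118.
D_1 = 7.2419
D_2 = 8.6685
D_3 = 10.3762
D_4 = 12.4203
Terminal value at t=4: TV = D_5/(r−g) = 13.0599/(0.1118−0.0515) = 216.5828
P₀ = 7.2419/(1+0.1118)^1 + 8.6685/(1+0.1118)^2 + 10.3762/(1+0.1118)^3 + 12.4203/(1+0.1118)^4 + 216.5828/(1+0.1118)^4 = 170.9535

£170.95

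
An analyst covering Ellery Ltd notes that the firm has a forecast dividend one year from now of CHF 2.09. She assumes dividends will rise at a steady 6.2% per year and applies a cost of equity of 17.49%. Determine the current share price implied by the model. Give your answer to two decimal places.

CHF 18.51

Gordon growth model: P₀ = D₁/(r − g), with D₁ = 2.09 given directly.
P₀ = 2.0900 / (0.1749 − 0.062) = 2.0900 / 0.1129 = 18.5120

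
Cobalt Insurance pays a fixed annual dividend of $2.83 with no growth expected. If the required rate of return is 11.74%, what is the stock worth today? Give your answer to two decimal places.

Zero-growth DDM (perpetuity): P₀ = D/r = 2.83 / 0.1174 = 24.1056

$24.11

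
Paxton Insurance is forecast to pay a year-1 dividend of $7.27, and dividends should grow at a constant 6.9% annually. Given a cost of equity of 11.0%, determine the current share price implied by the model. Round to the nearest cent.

$177.32

Gordon growth model: P₀ = D₁/(r − g), with D₁ = 7.27 given directly.
P₀ = 7.2700 / (0.11 − 0.069) = 7.2700 / 0.041 = 177.3171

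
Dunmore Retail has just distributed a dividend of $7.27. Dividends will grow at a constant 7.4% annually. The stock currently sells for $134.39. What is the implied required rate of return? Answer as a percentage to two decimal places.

13.21%

Rearranging the constant-growth DDM: r = D₁/P₀ + g.
D₁ = 7.27 × (1 + 0.074) = 7.8080.
r = 7.8080 / 134.39 + 0.074 = 0.05810 + 0.074 = 0.13210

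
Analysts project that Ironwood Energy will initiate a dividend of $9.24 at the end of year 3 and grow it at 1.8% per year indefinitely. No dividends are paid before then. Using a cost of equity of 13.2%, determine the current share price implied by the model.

$63.25

Deferred-dividend DDM. At t=2 the remaining stream is a growing perpetuity with first payment D_3 = 9.24.
V_2 = D_3/(r−g) = 9.24/(0.132−0.018) = 81.0526
P₀ = V_2/(1+r)^2 = 81.0526/(1+0.132)^2 = 63.2520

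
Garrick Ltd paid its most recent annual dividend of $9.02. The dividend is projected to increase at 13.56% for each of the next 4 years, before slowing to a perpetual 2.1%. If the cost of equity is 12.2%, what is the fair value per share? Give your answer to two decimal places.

$132.87

Two-stage DDM. Project D₁…D_4 at 0.1356, terminal growth 0.021, discount at r = 0.122.
D_1 = 10.2431
D_2 = 11.6321
D_3 = 13.2094
D_4 = 15.0006
Terminal value at t=4: TV = D_5/(r−g) = 15.3156/(0.122−0.021) = 151.6395
P₀ = 10.2431/(1+0.122)^1 + 11.6321/(1+0.122)^2 + 13.2094/(1+0.122)^3 + 15.0006/(1+0.122)^4 + 151.6395/(1+0.122)^4 = 132.8710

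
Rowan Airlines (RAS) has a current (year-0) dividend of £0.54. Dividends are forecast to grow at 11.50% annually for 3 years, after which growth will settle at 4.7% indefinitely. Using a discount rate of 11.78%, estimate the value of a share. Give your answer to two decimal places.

£9.54

Two-stage DDM. Project D₁…D_3 at 0.115, terminal growth 0.047, discount at r = 0.1178.
D_1 = 0.6021
D_2 = 0.6713
D_3 = 0.7485
Terminal value at t=3: TV = D_4/(r−g) = 0.7837/(0.1178−0.047) = 11.0696
P₀ = 0.6021/(1+0.1178)^1 + 0.6713/(1+0.1178)^2 + 0.7485/(1+0.1178)^3 + 11.0696/(1+0.1178)^3 = 9.5376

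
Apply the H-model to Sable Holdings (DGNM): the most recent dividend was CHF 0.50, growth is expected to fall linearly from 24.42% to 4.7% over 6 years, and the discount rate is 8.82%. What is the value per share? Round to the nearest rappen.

CHF 19.89

H-model: P₀ = D₀[(1+g_L) + H(g_S−g_L)]/(r−g_L), with H = 6/2 = 3.
P₀ = 0.50 × [(1+0.047) + 3×(0.2442−0.047)] / (0.0882−0.047)
   = 0.50 × 1.6386 / 0.0412 = 19.8859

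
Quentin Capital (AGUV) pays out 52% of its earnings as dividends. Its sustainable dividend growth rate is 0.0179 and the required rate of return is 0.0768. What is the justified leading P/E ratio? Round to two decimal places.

Justified leading P/E = b/(r−g) = 0.52/(0.0768−0.0179) = 8.8285

8.83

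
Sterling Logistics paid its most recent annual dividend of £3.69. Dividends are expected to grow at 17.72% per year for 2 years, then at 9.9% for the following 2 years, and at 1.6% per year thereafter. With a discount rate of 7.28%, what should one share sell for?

Three-stage DDM. Project D₁…D_4; terminal Gordon value at t=4 with g = 0.016; discount at r = 0.0728.
D_1 = 4.3439
D_2 = 5.1136
D_3 = 5.6198
D_4 = 6.1762
TV_4 = 6.2750/(0.0728−0.016) = 110.4759
P₀ = Σ Dₜ/(1+r)ᵗ + TV_4/(1+r)^4 = 101.1118

£101.11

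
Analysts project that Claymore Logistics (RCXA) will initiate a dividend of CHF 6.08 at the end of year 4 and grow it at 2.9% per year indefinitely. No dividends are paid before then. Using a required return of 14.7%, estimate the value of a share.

CHF 34.15

Deferred-dividend DDM. At t=3 the remaining stream is a growing perpetuity with first payment D_4 = 6.08.
V_3 = D_4/(r−g) = 6.08/(0.147−0.029) = 51.5254
P₀ = V_3/(1+r)^3 = 51.5254/(1+0.147)^3 = 34.1453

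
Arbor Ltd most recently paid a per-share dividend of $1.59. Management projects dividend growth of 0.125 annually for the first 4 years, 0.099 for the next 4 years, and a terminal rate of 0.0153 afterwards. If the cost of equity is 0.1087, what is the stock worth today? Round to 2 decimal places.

Three-stage DDM. Project D₁…D_8; terminal Gordon value at t=8 with g = 0.0153; discount at r = 0.1087.
D_1 = 1.7888
D_2 = 2.0123
D_3 = 2.2639
D_4 = 2.5469
D_5 = 2.7990
D_6 = 3.0761
D_7 = 3.3807
D_8 = 3.7153
TV_8 = 3.7722/(0.1087−0.0153) = 40.3874
P₀ = Σ Dₜ/(1+r)ᵗ + TV_8/(1+r)^8 = 30.8836

$30.88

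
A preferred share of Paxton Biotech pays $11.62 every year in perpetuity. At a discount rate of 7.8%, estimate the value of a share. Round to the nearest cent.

Zero-growth DDM (perpetuity): P₀ = D/r = 11.62 / 0.078 = 148.9744

$148.97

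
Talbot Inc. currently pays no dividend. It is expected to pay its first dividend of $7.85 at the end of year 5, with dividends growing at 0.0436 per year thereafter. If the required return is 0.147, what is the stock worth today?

Deferred-dividend DDM. At t=4 the remaining stream is a growing perpetuity with first payment D_5 = 7.85.
V_4 = D_5/(r−g) = 7.85/(0.147−0.0436) = 75.9188
P₀ = V_4/(1+r)^4 = 75.9188/(1+0.147)^4 = 43.8627

$43.86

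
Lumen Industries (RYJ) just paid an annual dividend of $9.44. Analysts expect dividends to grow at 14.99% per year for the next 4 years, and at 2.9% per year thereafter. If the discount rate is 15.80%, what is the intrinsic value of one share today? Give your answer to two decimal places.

$110.32

Two-stage DDM. Project D₁…D_4 at 0.1499, terminal growth 0.029, discount at r = 0.158.
D_1 = 10.8551
D_2 = 12.4822
D_3 = 14.3533
D_4 = 16.5049
Terminal value at t=4: TV = D_5/(r−g) = 16.9835/(0.158−0.029) = 131.6552
P₀ = 10.8551/(1+0.158)^1 + 12.4822/(1+0.158)^2 + 14.3533/(1+0.158)^3 + 16.5049/(1+0.158)^4 + 131.6552/(1+0.158)^4 = 110.3199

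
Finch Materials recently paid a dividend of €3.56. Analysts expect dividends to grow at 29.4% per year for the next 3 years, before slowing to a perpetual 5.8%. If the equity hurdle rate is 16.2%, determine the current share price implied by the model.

Two-stage DDM. Project D₁…D_3 at 0.294, terminal growth 0.058, discount at r = 0.162.
D_1 = 4.6066
D_2 = 5.9610
D_3 = 7.7135
Terminal value at t=3: TV = D_4/(r−g) = 8.1609/(0.162−0.058) = 78.4703
P₀ = 4.6066/(1+0.162)^1 + 5.9610/(1+0.162)^2 + 7.7135/(1+0.162)^3 + 78.4703/(1+0.162)^3 = 63.3089

€63.31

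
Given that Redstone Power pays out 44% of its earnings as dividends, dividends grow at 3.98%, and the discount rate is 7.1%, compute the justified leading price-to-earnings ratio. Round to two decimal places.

Justified leading P/E = b/(r−g) = 0.44/(0.071−0.0398) = 14.1026

14.10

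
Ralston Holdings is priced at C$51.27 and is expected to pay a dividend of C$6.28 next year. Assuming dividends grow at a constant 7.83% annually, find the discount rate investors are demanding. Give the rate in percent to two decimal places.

20.08%

Rearranging the constant-growth DDM: r = D₁/P₀ + g.
r = 6.2800 / 51.27 + 0.0783 = 0.12249 + 0.0783 = 0.20079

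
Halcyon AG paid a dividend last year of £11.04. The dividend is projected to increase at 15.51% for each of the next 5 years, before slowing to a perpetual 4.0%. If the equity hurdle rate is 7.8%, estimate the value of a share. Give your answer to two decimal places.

Two-stage DDM. Project D₁…D_5 at 0.1551, terminal growth 0.04, discount at r = 0.078.
D_1 = 12.7523
D_2 = 14.7302
D_3 = 17.0148
D_4 = 19.6538
D_5 = 22.7022
Terminal value at t=5: TV = D_6/(r−g) = 23.6102/(0.078−0.04) = 621.3220
P₀ = 12.7523/(1+0.078)^1 + 14.7302/(1+0.078)^2 + 17.0148/(1+0.078)^3 + 19.6538/(1+0.078)^4 + 22.7022/(1+0.078)^5 + 621.3220/(1+0.078)^5 = 495.0343

£495.03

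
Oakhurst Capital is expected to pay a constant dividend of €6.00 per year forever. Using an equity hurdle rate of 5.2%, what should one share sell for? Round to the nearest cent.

Zero-growth DDM (perpetuity): P₀ = D/r = 6.00 / 0.052 = 115.3846

€115.38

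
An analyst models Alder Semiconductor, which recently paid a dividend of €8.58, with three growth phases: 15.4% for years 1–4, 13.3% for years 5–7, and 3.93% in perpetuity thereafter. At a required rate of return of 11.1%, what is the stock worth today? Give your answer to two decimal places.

€222.48

Three-stage DDM. Project D₁…D_7; terminal Gordon value at t=7 with g = 0.0393; discount at r = 0.111.
D_1 = 9.9013
D_2 = 11.4261
D_3 = 13.1857
D_4 = 15.2164
D_5 = 17.2401
D_6 = 19.5331
D_7 = 22.1310
TV_7 = 23.0007/(0.111−0.0393) = 320.7909
P₀ = Σ Dₜ/(1+r)ᵗ + TV_7/(1+r)^7 = 222.4773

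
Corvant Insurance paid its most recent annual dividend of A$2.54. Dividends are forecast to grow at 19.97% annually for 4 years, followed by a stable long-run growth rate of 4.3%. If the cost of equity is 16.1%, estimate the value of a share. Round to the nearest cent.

Two-stage DDM. Project D₁…D_4 at 0.1997, terminal growth 0.043, discount at r = 0.161.
D_1 = 3.0472
D_2 = 3.6558
D_3 = 4.3858
D_4 = 5.2617
Terminal value at t=4: TV = D_5/(r−g) = 5.4879/(0.161−0.043) = 46.5079
P₀ = 3.0472/(1+0.161)^1 + 3.6558/(1+0.161)^2 + 4.3858/(1+0.161)^3 + 5.2617/(1+0.161)^4 + 46.5079/(1+0.161)^4 = 36.6329

A$36.63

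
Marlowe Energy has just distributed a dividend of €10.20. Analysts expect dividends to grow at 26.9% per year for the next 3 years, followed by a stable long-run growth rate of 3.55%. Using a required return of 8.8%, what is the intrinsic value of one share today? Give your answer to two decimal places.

Two-stage DDM. Project D₁…D_3 at 0.269, terminal growth 0.0355, discount at r = 0.088.
D_1 = 12.9438
D_2 = 16.4257
D_3 = 20.8442
Terminal value at t=3: TV = D_4/(r−g) = 21.5842/(0.088−0.0355) = 411.1268
P₀ = 12.9438/(1+0.088)^1 + 16.4257/(1+0.088)^2 + 20.8442/(1+0.088)^3 + 411.1268/(1+0.088)^3 = 361.1767

€361.18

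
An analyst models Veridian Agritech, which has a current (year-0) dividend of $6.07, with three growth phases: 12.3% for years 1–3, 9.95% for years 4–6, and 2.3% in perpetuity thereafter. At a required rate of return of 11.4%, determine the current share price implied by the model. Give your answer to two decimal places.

Three-stage DDM. Project D₁…D_6; terminal Gordon value at t=6 with g = 0.023; discount at r = 0.114.
D_1 = 6.8166
D_2 = 7.6551
D_3 = 8.5966
D_4 = 9.4520
D_5 = 10.3925
D_6 = 11.4265
TV_6 = 11.6893/(0.114−0.023) = 128.4541
P₀ = Σ Dₜ/(1+r)ᵗ + TV_6/(1+r)^6 = 103.8898

$103.89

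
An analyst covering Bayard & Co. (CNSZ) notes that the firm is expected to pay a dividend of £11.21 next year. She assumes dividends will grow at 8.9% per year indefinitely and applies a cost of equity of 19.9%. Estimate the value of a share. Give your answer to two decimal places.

Gordon growth model: P₀ = D₁/(r − g), with D₁ = 11.21 given directly.
P₀ = 11.2100 / (0.199 − 0.089) = 11.2100 / 0.11 = 101.9091

£101.91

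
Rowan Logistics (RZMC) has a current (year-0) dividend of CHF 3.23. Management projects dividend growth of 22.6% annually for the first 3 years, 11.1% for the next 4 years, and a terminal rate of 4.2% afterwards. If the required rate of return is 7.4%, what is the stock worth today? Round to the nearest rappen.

CHF 212.78

Three-stage DDM. Project D₁…D_7; terminal Gordon value at t=7 with g = 0.042; discount at r = 0.074.
D_1 = 3.9600
D_2 = 4.8549
D_3 = 5.9522
D_4 = 6.6128
D_5 = 7.3469
D_6 = 8.1624
D_7 = 9.0684
TV_7 = 9.4493/(0.074−0.042) = 295.2894
P₀ = Σ Dₜ/(1+r)ᵗ + TV_7/(1+r)^7 = 212.7830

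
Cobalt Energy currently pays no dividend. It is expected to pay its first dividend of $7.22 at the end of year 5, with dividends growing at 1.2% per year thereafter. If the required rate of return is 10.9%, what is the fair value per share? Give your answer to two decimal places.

$49.21

Deferred-dividend DDM. At t=4 the remaining stream is a growing perpetuity with first payment D_5 = 7.22.
V_4 = D_5/(r−g) = 7.22/(0.109−0.012) = 74.4330
P₀ = V_4/(1+r)^4 = 74.4330/(1+0.109)^4 = 49.2084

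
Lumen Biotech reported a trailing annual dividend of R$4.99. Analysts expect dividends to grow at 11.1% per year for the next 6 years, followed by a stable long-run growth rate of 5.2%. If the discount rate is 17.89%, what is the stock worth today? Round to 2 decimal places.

Two-stage DDM. Project D₁…D_6 at 0.111, terminal growth 0.052, discount at r = 0.1789.
D_1 = 5.5439
D_2 = 6.1593
D_3 = 6.8429
D_4 = 7.6025
D_5 = 8.4464
D_6 = 9.3839
Terminal value at t=6: TV = D_7/(r−g) = 9.8719/(0.1789−0.052) = 77.7927
P₀ = 5.5439/(1+0.1789)^1 + 6.1593/(1+0.1789)^2 + 6.8429/(1+0.1789)^3 + 7.6025/(1+0.1789)^4 + 8.4464/(1+0.1789)^5 + 9.3839/(1+0.1789)^6 + 77.7927/(1+0.1789)^6 = 53.4302

R$53.43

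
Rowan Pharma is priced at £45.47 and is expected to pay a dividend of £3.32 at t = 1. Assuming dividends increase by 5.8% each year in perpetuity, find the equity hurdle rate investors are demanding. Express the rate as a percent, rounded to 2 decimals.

13.10%

Rearranging the constant-growth DDM: r = D₁/P₀ + g.
r = 3.3200 / 45.47 + 0.058 = 0.07302 + 0.058 = 0.13102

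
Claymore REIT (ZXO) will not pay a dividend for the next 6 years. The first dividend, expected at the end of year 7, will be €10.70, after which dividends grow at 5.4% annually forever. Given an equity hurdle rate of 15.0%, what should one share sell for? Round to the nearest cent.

Deferred-dividend DDM. At t=6 the remaining stream is a growing perpetuity with first payment D_7 = 10.70.
V_6 = D_7/(r−g) = 10.70/(0.15−0.054) = 111.4583
P₀ = V_6/(1+r)^6 = 111.4583/(1+0.15)^6 = 48.1865

€48.19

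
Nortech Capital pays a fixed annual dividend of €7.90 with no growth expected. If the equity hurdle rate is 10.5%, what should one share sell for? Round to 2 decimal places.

€75.24

Zero-growth DDM (perpetuity): P₀ = D/r = 7.90 / 0.105 = 75.2381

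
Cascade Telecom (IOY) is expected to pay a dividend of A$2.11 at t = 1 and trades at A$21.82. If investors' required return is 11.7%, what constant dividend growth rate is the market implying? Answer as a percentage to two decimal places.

2.03%

From P₀ = D₁/(r − g), the implied growth is g = r − D₁/P₀.
g = 0.117 − 2.11/21.82 = 0.117 − 0.09670 = 0.02030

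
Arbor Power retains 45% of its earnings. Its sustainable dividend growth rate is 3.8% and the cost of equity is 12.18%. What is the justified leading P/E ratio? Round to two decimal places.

Payout ratio b = 1 − 0.45 = 0.55.
Justified leading P/E = b/(r−g) = 0.55/(0.1218−0.038) = 6.5632

6.56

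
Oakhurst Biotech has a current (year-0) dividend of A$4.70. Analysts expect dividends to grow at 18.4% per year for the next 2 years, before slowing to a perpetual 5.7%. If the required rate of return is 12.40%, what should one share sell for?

A$92.44

Two-stage DDM. Project D₁…D_2 at 0.184, terminal growth 0.057, discount at r = 0.124.
D_1 = 5.5648
D_2 = 6.5887
Terminal value at t=2: TV = D_3/(r−g) = 6.9643/(0.124−0.057) = 103.9445
P₀ = 5.5648/(1+0.124)^1 + 6.5887/(1+0.124)^2 + 103.9445/(1+0.124)^2 = 92.4412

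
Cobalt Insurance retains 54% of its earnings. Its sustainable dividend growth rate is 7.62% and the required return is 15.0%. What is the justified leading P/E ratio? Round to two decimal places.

6.23

Payout ratio b = 1 − 0.54 = 0.46.
Justified leading P/E = b/(r−g) = 0.46/(0.15−0.0762) = 6.2331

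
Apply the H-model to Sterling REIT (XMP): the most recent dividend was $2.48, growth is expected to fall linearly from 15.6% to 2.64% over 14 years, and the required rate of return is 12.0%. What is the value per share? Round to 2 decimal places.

$51.23

H-model: P₀ = D₀[(1+g_L) + H(g_S−g_L)]/(r−g_L), with H = 14/2 = 7.
P₀ = 2.48 × [(1+0.0264) + 7×(0.156−0.0264)] / (0.12−0.0264)
   = 2.48 × 1.9336 / 0.0936 = 51.2321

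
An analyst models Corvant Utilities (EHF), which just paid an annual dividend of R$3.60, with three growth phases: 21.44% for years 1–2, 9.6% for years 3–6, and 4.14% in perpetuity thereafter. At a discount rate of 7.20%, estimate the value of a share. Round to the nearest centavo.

R$200.02

Three-stage DDM. Project D₁…D_6; terminal Gordon value at t=6 with g = 0.0414; discount at r = 0.072.
D_1 = 4.3718
D_2 = 5.3092
D_3 = 5.8188
D_4 = 6.3775
D_5 = 6.9897
D_6 = 7.6607
TV_6 = 7.9778/(0.072−0.0414) = 260.7140
P₀ = Σ Dₜ/(1+r)ᵗ + TV_6/(1+r)^6 = 200.0248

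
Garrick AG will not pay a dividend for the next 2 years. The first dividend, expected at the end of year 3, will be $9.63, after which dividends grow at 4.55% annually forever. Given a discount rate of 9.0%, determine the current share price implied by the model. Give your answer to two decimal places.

Deferred-dividend DDM. At t=2 the remaining stream is a growing perpetuity with first payment D_3 = 9.63.
V_2 = D_3/(r−g) = 9.63/(0.09−0.0455) = 216.4045
P₀ = V_2/(1+r)^2 = 216.4045/(1+0.09)^2 = 182.1433

$182.14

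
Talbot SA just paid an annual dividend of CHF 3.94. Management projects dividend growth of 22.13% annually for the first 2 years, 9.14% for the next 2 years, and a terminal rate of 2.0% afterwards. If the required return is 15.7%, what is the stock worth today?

Three-stage DDM. Project D₁…D_4; terminal Gordon value at t=4 with g = 0.02; discount at r = 0.157.
D_1 = 4.8119
D_2 = 5.8768
D_3 = 6.4139
D_4 = 7.0002
TV_4 = 7.1402/(0.157−0.02) = 52.1181
P₀ = Σ Dₜ/(1+r)ᵗ + TV_4/(1+r)^4 = 45.6807

CHF 45.68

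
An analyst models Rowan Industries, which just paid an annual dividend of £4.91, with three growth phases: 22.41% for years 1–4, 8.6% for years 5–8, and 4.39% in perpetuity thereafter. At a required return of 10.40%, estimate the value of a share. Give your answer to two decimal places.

£174.79

Three-stage DDM. Project D₁…D_8; terminal Gordon value at t=8 with g = 0.0439; discount at r = 0.104.
D_1 = 6.0103
D_2 = 7.3572
D_3 = 9.0060
D_4 = 11.0243
D_5 = 11.9723
D_6 = 13.0020
D_7 = 14.1201
D_8 = 15.3345
TV_8 = 16.0076/(0.104−0.0439) = 266.3501
P₀ = Σ Dₜ/(1+r)ᵗ + TV_8/(1+r)^8 = 174.7871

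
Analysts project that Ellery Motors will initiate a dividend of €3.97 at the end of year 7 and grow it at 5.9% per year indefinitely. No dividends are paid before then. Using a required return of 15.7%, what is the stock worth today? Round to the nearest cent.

Deferred-dividend DDM. At t=6 the remaining stream is a growing perpetuity with first payment D_7 = 3.97.
V_6 = D_7/(r−g) = 3.97/(0.157−0.059) = 40.5102
P₀ = V_6/(1+r)^6 = 40.5102/(1+0.157)^6 = 16.8875

€16.89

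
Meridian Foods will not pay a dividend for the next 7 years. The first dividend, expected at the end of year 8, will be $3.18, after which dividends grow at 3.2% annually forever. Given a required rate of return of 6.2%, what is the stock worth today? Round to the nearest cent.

Deferred-dividend DDM. At t=7 the remaining stream is a growing perpetuity with first payment D_8 = 3.18.
V_7 = D_8/(r−g) = 3.18/(0.062−0.032) = 106.0000
P₀ = V_7/(1+r)^7 = 106.0000/(1+0.062)^7 = 69.5720

$69.57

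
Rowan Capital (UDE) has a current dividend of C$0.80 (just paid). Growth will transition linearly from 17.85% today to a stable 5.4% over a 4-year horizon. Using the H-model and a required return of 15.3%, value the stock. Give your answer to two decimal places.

C$10.53

H-model: P₀ = D₀[(1+g_L) + H(g_S−g_L)]/(r−g_L), with H = 4/2 = 2.
P₀ = 0.80 × [(1+0.054) + 2×(0.1785−0.054)] / (0.153−0.054)
   = 0.80 × 1.3030 / 0.099 = 10.5293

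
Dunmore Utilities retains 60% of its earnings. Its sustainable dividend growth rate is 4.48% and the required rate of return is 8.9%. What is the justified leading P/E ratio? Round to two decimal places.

Payout ratio b = 1 − 0.60 = 0.40.
Justified leading P/E = b/(r−g) = 0.40/(0.089−0.0448) = 9.0498

9.05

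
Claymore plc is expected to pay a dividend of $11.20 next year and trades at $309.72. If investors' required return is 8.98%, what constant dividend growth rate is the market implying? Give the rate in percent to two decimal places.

From P₀ = D₁/(r − g), the implied growth is g = r − D₁/P₀.
g = 0.0898 − 11.20/309.72 = 0.0898 − 0.03616 = 0.05364

5.36%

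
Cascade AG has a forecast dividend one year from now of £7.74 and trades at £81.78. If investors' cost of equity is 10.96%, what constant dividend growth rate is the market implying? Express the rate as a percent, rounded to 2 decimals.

1.50%

From P₀ = D₁/(r − g), the implied growth is g = r − D₁/P₀.
g = 0.1096 − 7.74/81.78 = 0.1096 − 0.09464 = 0.01496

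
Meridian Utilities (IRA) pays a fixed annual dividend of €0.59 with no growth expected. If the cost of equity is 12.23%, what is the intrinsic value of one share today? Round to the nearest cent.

€4.82

Zero-growth DDM (perpetuity): P₀ = D/r = 0.59 / 0.1223 = 4.8242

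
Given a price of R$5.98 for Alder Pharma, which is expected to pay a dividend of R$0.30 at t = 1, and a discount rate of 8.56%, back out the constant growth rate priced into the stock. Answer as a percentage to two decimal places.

3.54%

From P₀ = D₁/(r − g), the implied growth is g = r − D₁/P₀.
g = 0.0856 − 0.30/5.98 = 0.0856 − 0.05017 = 0.03543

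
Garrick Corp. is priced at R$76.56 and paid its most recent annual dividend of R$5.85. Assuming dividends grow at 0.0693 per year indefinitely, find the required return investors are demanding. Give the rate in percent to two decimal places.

Rearranging the constant-growth DDM: r = D₁/P₀ + g.
D₁ = 5.85 × (1 + 0.0693) = 6.2554.
r = 6.2554 / 76.56 + 0.0693 = 0.08171 + 0.0693 = 0.15101

15.10%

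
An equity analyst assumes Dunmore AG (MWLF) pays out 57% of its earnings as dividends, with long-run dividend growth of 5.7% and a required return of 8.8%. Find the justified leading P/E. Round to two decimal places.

Justified leading P/E = b/(r−g) = 0.57/(0.088−0.057) = 18.3871

18.39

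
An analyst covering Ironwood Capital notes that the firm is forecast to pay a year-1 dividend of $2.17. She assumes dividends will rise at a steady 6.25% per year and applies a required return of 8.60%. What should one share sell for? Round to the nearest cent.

Gordon growth model: P₀ = D₁/(r − g), with D₁ = 2.17 given directly.
P₀ = 2.1700 / (0.086 − 0.0625) = 2.1700 / 0.0235 = 92.3404

$92.34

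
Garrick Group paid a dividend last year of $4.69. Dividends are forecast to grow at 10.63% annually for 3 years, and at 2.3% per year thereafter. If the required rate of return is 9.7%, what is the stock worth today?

Two-stage DDM. Project D₁…D_3 at 0.1063, terminal growth 0.023, discount at r = 0.097.
D_1 = 5.1885
D_2 = 5.7401
D_3 = 6.3503
Terminal value at t=3: TV = D_4/(r−g) = 6.4963/(0.097−0.023) = 87.7881
P₀ = 5.1885/(1+0.097)^1 + 5.7401/(1+0.097)^2 + 6.3503/(1+0.097)^3 + 87.7881/(1+0.097)^3 = 80.8090

$80.81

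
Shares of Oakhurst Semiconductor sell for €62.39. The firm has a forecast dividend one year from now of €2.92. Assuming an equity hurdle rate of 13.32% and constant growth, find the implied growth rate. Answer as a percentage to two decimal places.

8.64%

From P₀ = D₁/(r − g), the implied growth is g = r − D₁/P₀.
g = 0.1332 − 2.92/62.39 = 0.1332 − 0.04680 = 0.08640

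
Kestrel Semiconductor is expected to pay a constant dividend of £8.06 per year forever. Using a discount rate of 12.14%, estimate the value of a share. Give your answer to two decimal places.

£66.39

Zero-growth DDM (perpetuity): P₀ = D/r = 8.06 / 0.1214 = 66.3921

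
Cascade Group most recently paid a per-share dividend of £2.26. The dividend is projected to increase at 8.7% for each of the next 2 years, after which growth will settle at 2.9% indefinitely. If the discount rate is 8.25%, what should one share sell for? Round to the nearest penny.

Two-stage DDM. Project D₁…D_2 at 0.087, terminal growth 0.029, discount at r = 0.0825.
D_1 = 2.4566
D_2 = 2.6703
Terminal value at t=2: TV = D_3/(r−g) = 2.7478/(0.0825−0.029) = 51.3605
P₀ = 2.4566/(1+0.0825)^1 + 2.6703/(1+0.0825)^2 + 51.3605/(1+0.0825)^2 = 48.3784

£48.38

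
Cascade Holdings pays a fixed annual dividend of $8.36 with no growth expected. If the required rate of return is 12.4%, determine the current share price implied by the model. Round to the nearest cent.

Zero-growth DDM (perpetuity): P₀ = D/r = 8.36 / 0.124 = 67.4194

$67.42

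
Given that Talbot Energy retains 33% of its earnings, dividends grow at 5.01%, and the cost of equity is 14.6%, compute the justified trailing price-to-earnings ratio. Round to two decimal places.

Payout ratio b = 1 − 0.33 = 0.67.
Justified trailing P/E = b(1+g)/(r−g) = 0.67×(1+0.0501)/(0.146−0.0501) = 7.3365

7.34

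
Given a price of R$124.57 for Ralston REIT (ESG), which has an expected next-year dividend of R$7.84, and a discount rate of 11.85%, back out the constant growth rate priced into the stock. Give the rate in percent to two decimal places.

From P₀ = D₁/(r − g), the implied growth is g = r − D₁/P₀.
g = 0.1185 − 7.84/124.57 = 0.1185 − 0.06294 = 0.05556

5.56%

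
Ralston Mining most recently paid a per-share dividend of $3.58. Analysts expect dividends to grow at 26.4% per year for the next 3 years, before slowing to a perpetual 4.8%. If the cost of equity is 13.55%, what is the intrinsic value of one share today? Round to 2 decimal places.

Two-stage DDM. Project D₁…D_3 at 0.264, terminal growth 0.048, discount at r = 0.1355.
D_1 = 4.5251
D_2 = 5.7198
D_3 = 7.2298
Terminal value at t=3: TV = D_4/(r−g) = 7.5768/(0.1355−0.048) = 86.5919
P₀ = 4.5251/(1+0.1355)^1 + 5.7198/(1+0.1355)^2 + 7.2298/(1+0.1355)^3 + 86.5919/(1+0.1355)^3 = 72.5041

$72.50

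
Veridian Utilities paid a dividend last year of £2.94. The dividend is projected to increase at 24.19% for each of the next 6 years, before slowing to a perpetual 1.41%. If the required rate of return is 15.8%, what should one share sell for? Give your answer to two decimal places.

Two-stage DDM. Project D₁…D_6 at 0.2419, terminal growth 0.0141, discount at r = 0.158.
D_1 = 3.6512
D_2 = 4.5344
D_3 = 5.6313
D_4 = 6.9935
D_5 = 8.6852
D_6 = 10.7862
Terminal value at t=6: TV = D_7/(r−g) = 10.9383/(0.158−0.0141) = 76.0129
P₀ = 3.6512/(1+0.158)^1 + 4.5344/(1+0.158)^2 + 5.6313/(1+0.158)^3 + 6.9935/(1+0.158)^4 + 8.6852/(1+0.158)^5 + 10.7862/(1+0.158)^6 + 76.0129/(1+0.158)^6 = 54.2179

£54.22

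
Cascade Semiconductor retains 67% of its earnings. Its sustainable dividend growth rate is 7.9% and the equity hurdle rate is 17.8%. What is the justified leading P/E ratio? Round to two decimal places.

3.33

Payout ratio b = 1 − 0.67 = 0.33.
Justified leading P/E = b/(r−g) = 0.33/(0.178−0.079) = 3.3333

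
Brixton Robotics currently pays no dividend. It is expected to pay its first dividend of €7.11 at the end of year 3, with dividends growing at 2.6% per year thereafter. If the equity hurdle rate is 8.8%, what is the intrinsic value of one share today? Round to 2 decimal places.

€96.88

Deferred-dividend DDM. At t=2 the remaining stream is a growing perpetuity with first payment D_3 = 7.11.
V_2 = D_3/(r−g) = 7.11/(0.088−0.026) = 114.6774
P₀ = V_2/(1+r)^2 = 114.6774/(1+0.088)^2 = 96.8769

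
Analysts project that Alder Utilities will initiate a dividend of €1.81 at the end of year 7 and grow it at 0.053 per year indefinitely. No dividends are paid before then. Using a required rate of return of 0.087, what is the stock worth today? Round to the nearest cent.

€32.27

Deferred-dividend DDM. At t=6 the remaining stream is a growing perpetuity with first payment D_7 = 1.81.
V_6 = D_7/(r−g) = 1.81/(0.087−0.053) = 53.2353
P₀ = V_6/(1+r)^6 = 53.2353/(1+0.087)^6 = 32.2717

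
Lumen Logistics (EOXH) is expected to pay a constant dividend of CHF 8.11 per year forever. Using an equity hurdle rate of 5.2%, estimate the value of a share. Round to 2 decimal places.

CHF 155.96

Zero-growth DDM (perpetuity): P₀ = D/r = 8.11 / 0.052 = 155.9615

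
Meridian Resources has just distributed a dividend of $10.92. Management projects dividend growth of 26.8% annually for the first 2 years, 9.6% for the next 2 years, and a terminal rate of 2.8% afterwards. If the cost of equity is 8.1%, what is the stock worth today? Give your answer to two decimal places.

$358.08

Three-stage DDM. Project D₁…D_4; terminal Gordon value at t=4 with g = 0.028; discount at r = 0.081.
D_1 = 13.8466
D_2 = 17.5574
D_3 = 19.2430
D_4 = 21.0903
TV_4 = 21.6808/(0.081−0.028) = 409.0718
P₀ = Σ Dₜ/(1+r)ᵗ + TV_4/(1+r)^4 = 358.0808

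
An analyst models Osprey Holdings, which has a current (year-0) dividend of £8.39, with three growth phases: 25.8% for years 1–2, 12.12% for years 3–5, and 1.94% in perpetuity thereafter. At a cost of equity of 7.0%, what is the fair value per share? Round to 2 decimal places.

Three-stage DDM. Project D₁…D_5; terminal Gordon value at t=5 with g = 0.0194; discount at r = 0.07.
D_1 = 10.5546
D_2 = 13.2777
D_3 = 14.8870
D_4 = 16.6913
D_5 = 18.7143
TV_5 = 19.0773/(0.07−0.0194) = 377.0219
P₀ = Σ Dₜ/(1+r)ᵗ + TV_5/(1+r)^5 = 328.5017

£328.50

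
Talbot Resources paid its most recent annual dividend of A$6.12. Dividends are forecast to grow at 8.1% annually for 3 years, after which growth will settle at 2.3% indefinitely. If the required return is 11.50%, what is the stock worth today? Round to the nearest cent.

A$79.28

Two-stage DDM. Project D₁…D_3 at 0.081, terminal growth 0.023, discount at r = 0.115.
D_1 = 6.6157
D_2 = 7.1516
D_3 = 7.7309
Terminal value at t=3: TV = D_4/(r−g) = 7.9087/(0.115−0.023) = 85.9639
P₀ = 6.6157/(1+0.115)^1 + 7.1516/(1+0.115)^2 + 7.7309/(1+0.115)^3 + 85.9639/(1+0.115)^3 = 79.2772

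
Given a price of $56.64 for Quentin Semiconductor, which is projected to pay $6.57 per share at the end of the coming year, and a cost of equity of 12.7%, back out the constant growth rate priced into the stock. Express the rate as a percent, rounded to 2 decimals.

From P₀ = D₁/(r − g), the implied growth is g = r − D₁/P₀.
g = 0.127 − 6.57/56.64 = 0.127 − 0.11600 = 0.01100

1.10%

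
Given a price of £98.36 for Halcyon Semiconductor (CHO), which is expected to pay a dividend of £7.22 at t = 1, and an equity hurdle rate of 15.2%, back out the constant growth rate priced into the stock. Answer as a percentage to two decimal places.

7.86%

From P₀ = D₁/(r − g), the implied growth is g = r − D₁/P₀.
g = 0.152 − 7.22/98.36 = 0.152 − 0.07340 = 0.07860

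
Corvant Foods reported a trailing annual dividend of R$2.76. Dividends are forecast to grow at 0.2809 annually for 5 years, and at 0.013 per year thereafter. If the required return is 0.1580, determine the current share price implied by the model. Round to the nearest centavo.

Two-stage DDM. Project D₁…D_5 at 0.2809, terminal growth 0.013, discount at r = 0.158.
D_1 = 3.5353
D_2 = 4.5283
D_3 = 5.8004
D_4 = 7.4297
D_5 = 9.5167
Terminal value at t=5: TV = D_6/(r−g) = 9.6404/(0.158−0.013) = 66.4855
P₀ = 3.5353/(1+0.158)^1 + 4.5283/(1+0.158)^2 + 5.8004/(1+0.158)^3 + 7.4297/(1+0.158)^4 + 9.5167/(1+0.158)^5 + 66.4855/(1+0.158)^5 = 50.7961

R$50.80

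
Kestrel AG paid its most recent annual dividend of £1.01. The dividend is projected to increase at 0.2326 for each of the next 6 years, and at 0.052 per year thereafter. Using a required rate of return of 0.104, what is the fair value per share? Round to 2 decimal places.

Two-stage DDM. Project D₁…D_6 at 0.2326, terminal growth 0.052, discount at r = 0.104.
D_1 = 1.2449
D_2 = 1.5345
D_3 = 1.8914
D_4 = 2.3314
D_5 = 2.8736
D_6 = 3.5420
Terminal value at t=6: TV = D_7/(r−g) = 3.7262/(0.104−0.052) = 71.6583
P₀ = 1.2449/(1+0.104)^1 + 1.5345/(1+0.104)^2 + 1.8914/(1+0.104)^3 + 2.3314/(1+0.104)^4 + 2.8736/(1+0.104)^5 + 3.5420/(1+0.104)^6 + 71.6583/(1+0.104)^6 = 48.6481

£48.65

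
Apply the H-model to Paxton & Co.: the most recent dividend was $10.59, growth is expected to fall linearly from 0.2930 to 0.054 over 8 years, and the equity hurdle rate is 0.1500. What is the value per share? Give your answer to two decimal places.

H-model: P₀ = D₀[(1+g_L) + H(g_S−g_L)]/(r−g_L), with H = 8/2 = 4.
P₀ = 10.59 × [(1+0.054) + 4×(0.293−0.054)] / (0.15−0.054)
   = 10.59 × 2.0100 / 0.096 = 221.7281

$221.73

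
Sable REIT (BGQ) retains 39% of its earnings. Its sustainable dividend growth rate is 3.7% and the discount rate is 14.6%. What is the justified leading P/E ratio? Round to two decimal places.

5.60

Payout ratio b = 1 − 0.39 = 0.61.
Justified leading P/E = b/(r−g) = 0.61/(0.146−0.037) = 5.5963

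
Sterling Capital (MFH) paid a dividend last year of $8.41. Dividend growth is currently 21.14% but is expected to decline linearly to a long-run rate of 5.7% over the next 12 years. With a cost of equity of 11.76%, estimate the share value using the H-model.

H-model: P₀ = D₀[(1+g_L) + H(g_S−g_L)]/(r−g_L), with H = 12/2 = 6.
P₀ = 8.41 × [(1+0.057) + 6×(0.2114−0.057)] / (0.1176−0.057)
   = 8.41 × 1.9834 / 0.0606 = 275.2540

$275.25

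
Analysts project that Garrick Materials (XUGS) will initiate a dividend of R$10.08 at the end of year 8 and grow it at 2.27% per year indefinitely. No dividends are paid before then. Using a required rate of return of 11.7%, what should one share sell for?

R$49.27

Deferred-dividend DDM. At t=7 the remaining stream is a growing perpetuity with first payment D_8 = 10.08.
V_7 = D_8/(r−g) = 10.08/(0.117−0.0227) = 106.8929
P₀ = V_7/(1+r)^7 = 106.8929/(1+0.117)^7 = 49.2693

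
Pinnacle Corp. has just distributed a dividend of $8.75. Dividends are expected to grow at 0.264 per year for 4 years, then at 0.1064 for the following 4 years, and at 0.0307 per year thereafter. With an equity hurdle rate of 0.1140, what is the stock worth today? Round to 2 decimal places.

$280.11

Three-stage DDM. Project D₁…D_8; terminal Gordon value at t=8 with g = 0.0307; discount at r = 0.114.
D_1 = 11.0600
D_2 = 13.9798
D_3 = 17.6705
D_4 = 22.3355
D_5 = 24.7120
D_6 = 27.3414
D_7 = 30.2505
D_8 = 33.4692
TV_8 = 34.4967/(0.114−0.0307) = 414.1258
P₀ = Σ Dₜ/(1+r)ᵗ + TV_8/(1+r)^8 = 280.1096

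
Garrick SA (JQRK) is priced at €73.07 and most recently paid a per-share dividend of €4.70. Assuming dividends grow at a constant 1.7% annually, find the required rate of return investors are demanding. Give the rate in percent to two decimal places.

8.24%

Rearranging the constant-growth DDM: r = D₁/P₀ + g.
D₁ = 4.70 × (1 + 0.017) = 4.7799.
r = 4.7799 / 73.07 + 0.017 = 0.06542 + 0.017 = 0.08242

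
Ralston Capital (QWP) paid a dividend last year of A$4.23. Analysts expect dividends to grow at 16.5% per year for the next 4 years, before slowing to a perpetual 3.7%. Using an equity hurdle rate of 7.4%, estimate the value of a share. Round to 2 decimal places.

A$184.96

Two-stage DDM. Project D₁…D_4 at 0.165, terminal growth 0.037, discount at r = 0.074.
D_1 = 4.9280
D_2 = 5.7411
D_3 = 6.6883
D_4 = 7.7919
Terminal value at t=4: TV = D_5/(r−g) = 8.0802/(0.074−0.037) = 218.3841
P₀ = 4.9280/(1+0.074)^1 + 5.7411/(1+0.074)^2 + 6.6883/(1+0.074)^3 + 7.7919/(1+0.074)^4 + 218.3841/(1+0.074)^4 = 184.9569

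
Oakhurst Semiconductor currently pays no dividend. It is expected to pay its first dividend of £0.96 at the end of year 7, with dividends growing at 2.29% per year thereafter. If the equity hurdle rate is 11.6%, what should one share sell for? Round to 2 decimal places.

£5.34

Deferred-dividend DDM. At t=6 the remaining stream is a growing perpetuity with first payment D_7 = 0.96.
V_6 = D_7/(r−g) = 0.96/(0.116−0.0229) = 10.3115
P₀ = V_6/(1+r)^6 = 10.3115/(1+0.116)^6 = 5.3375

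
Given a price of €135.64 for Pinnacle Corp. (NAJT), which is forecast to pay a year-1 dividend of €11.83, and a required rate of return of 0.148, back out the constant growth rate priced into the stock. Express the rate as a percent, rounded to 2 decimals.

6.08%

From P₀ = D₁/(r − g), the implied growth is g = r − D₁/P₀.
g = 0.148 − 11.83/135.64 = 0.148 − 0.08722 = 0.06078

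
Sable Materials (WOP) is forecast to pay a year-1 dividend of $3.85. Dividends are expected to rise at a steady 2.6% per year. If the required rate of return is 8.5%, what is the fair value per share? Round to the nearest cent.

Gordon growth model: P₀ = D₁/(r − g), with D₁ = 3.85 given directly.
P₀ = 3.8500 / (0.085 − 0.026) = 3.8500 / 0.059 = 65.2542

$65.25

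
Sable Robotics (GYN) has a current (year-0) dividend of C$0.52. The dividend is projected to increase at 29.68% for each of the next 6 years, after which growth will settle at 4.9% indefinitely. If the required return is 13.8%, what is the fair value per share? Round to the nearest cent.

C$18.47

Two-stage DDM. Project D₁…D_6 at 0.2968, terminal growth 0.049, discount at r = 0.138.
D_1 = 0.6743
D_2 = 0.8745
D_3 = 1.1340
D_4 = 1.4706
D_5 = 1.9071
D_6 = 2.4731
Terminal value at t=6: TV = D_7/(r−g) = 2.5943/(0.138−0.049) = 29.1492
P₀ = 0.6743/(1+0.138)^1 + 0.8745/(1+0.138)^2 + 1.1340/(1+0.138)^3 + 1.4706/(1+0.138)^4 + 1.9071/(1+0.138)^5 + 2.4731/(1+0.138)^6 + 29.1492/(1+0.138)^6 = 18.4726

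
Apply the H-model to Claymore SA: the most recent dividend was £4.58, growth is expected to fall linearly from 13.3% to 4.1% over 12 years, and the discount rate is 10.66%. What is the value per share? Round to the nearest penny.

H-model: P₀ = D₀[(1+g_L) + H(g_S−g_L)]/(r−g_L), with H = 12/2 = 6.
P₀ = 4.58 × [(1+0.041) + 6×(0.133−0.041)] / (0.1066−0.041)
   = 4.58 × 1.5930 / 0.0656 = 111.2186

£111.22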